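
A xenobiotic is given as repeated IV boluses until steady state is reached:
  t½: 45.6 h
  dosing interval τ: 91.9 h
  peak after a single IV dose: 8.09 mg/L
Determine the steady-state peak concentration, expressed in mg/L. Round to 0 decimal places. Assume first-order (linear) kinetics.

k = ln2 / t½ = 0.693147 / 45.6 = 0.01520 h⁻¹
e^(−kτ) = e^(−0.01520 × 91.9) = 0.2474
Accumulation ratio R = 1 / (1 − e^(−kτ)) = 1 / (1 − 0.2474) = 1.329
Steady-state peak = C₀ × R = 8.09 × 1.329 = 10.75 mg/L

11 mg/L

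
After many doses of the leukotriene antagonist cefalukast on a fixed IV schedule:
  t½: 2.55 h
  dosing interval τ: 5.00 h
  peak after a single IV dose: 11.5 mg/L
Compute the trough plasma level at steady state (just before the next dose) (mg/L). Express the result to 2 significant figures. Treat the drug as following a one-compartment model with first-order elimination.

k = ln2 / t½ = 0.693147 / 2.55 = 0.2718 h⁻¹
e^(−kτ) = e^(−0.2718 × 5.00) = 0.2569
Accumulation ratio R = 1 / (1 − e^(−kτ)) = 1 / (1 − 0.2569) = 1.346
Steady-state trough = C₀ × R × e^(−kτ) = 11.5 × 1.346 × 0.2569 = 3.977 mg/L

4.0 mg/L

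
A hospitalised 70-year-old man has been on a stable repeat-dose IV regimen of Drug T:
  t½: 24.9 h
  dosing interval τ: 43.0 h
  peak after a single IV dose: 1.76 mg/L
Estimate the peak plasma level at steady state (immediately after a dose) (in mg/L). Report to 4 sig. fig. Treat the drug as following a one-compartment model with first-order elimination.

k = ln2 / t½ = 0.693147 / 24.9 = 0.02784 h⁻¹
e^(−kτ) = e^(−0.02784 × 43.0) = 0.3021
Accumulation ratio R = 1 / (1 − e^(−kτ)) = 1 / (1 − 0.3021) = 1.433
Steady-state peak = C₀ × R = 1.76 × 1.433 = 2.522 mg/L

2.522 mg/L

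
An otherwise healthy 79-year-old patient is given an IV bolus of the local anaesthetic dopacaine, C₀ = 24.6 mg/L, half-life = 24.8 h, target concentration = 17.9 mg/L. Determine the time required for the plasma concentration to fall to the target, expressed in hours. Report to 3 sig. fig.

11.4 h

k = ln2 / t½ = 0.693147 / 24.8 = 0.02795 h⁻¹
t = ln(C₀ / C) / k = ln(24.60 / 17.9) / 0.02795
  = ln(1.374) / 0.02795 = 0.3177 / 0.02795 = 11.37 h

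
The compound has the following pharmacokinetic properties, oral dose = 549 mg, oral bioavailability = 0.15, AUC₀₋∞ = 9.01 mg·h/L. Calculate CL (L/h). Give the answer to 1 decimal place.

9.1 L/h

CL = F·Dose / AUC = 0.15 × 549 / 9.01 = 9.140 L/h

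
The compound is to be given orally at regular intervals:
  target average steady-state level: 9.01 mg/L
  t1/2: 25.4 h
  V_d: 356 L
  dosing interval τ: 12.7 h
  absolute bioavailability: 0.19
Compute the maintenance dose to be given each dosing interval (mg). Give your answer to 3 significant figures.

5850 mg

k = ln2 / t½ = 0.693147 / 25.4 = 0.02729 h⁻¹
CL = k × Vd = 0.02729 × 356 = 9.715 L/h
At steady state, F × (Dose/τ) = Css × CL.
Dose = Css × CL × τ / F = 9.01 × 9.715 × 12.7 / 0.19 = 5851 mg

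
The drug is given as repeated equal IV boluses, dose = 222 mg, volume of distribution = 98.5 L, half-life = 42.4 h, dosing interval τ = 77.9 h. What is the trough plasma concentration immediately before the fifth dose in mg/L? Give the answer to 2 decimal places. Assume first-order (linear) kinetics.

0.87 mg/L

C₀ per dose = Dose / Vd = 222 / 98.5 = 2.254 mg/L
k = ln2 / t½ = 0.693147 / 42.4 = 0.01635 h⁻¹
Fraction remaining after one interval: r = e^(−kτ) = e^(−0.01635 × 77.9) = 0.2798
Before dose 5, 4 doses have been given (aged 1τ, 2τ, 3τ, 4τ).
C_trough = C₀ × (r + r² + … + r^4) = C₀ × r(1−r^4)/(1−r)
        = 2.254 × 0.2798 × (1 − 0.006129) / (1 − 0.2798) = 0.8703 mg/L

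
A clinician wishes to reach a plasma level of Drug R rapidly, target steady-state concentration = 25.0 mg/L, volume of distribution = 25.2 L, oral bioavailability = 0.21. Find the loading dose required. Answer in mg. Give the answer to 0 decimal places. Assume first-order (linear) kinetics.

3000 mg

LD = Css × Vd / F = 25.0 × 25.2 / 0.21 = 3000 mg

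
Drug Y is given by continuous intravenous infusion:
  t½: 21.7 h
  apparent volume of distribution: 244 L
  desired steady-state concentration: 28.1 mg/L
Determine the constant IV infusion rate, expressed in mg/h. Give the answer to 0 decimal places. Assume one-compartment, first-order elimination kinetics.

k = ln2 / t½ = 0.693147 / 21.7 = 0.03194 h⁻¹
CL = k × Vd = 0.03194 × 244 = 7.793 L/h
At steady state, infusion rate R₀ = Css × CL = 28.1 × 7.793 = 219.0 mg/h

219 mg/h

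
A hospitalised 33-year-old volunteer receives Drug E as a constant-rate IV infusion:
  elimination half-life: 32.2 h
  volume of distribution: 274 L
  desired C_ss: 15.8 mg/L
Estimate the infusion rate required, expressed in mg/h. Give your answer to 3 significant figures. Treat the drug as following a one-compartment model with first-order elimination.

93.2 mg/h

k = ln2 / t½ = 0.693147 / 32.2 = 0.02153 h⁻¹
CL = k × Vd = 0.02153 × 274 = 5.899 L/h
At steady state, infusion rate R₀ = Css × CL = 15.8 × 5.899 = 93.20 mg/h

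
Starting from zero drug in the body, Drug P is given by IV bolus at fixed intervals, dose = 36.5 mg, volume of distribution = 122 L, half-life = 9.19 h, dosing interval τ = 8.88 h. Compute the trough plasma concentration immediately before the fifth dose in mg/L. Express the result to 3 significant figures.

0.292 mg/L

C₀ per dose = Dose / Vd = 36.5 / 122 = 0.2992 mg/L
k = ln2 / t½ = 0.693147 / 9.19 = 0.07542 h⁻¹
Fraction remaining after one interval: r = e^(−kτ) = e^(−0.07542 × 8.88) = 0.5118
Before dose 5, 4 doses have been given (aged 1τ, 2τ, 3τ, 4τ).
C_trough = C₀ × (r + r² + … + r^4) = C₀ × r(1−r^4)/(1−r)
        = 0.2992 × 0.5118 × (1 − 0.06861) / (1 − 0.5118) = 0.2921 mg/L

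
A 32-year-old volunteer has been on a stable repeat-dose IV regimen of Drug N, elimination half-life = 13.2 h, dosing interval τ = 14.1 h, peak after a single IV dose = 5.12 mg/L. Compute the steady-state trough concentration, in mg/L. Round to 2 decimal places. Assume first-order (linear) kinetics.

k = ln2 / t½ = 0.693147 / 13.2 = 0.05251 h⁻¹
e^(−kτ) = e^(−0.05251 × 14.1) = 0.4769
Accumulation ratio R = 1 / (1 − e^(−kτ)) = 1 / (1 − 0.4769) = 1.912
Steady-state trough = C₀ × R × e^(−kτ) = 5.12 × 1.912 × 0.4769 = 4.669 mg/L

4.67 mg/L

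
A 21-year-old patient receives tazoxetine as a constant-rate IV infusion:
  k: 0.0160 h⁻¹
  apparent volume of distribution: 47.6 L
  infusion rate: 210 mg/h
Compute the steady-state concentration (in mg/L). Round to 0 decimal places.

276 mg/L

CL = k × Vd = 0.01600 × 47.6 = 0.7616 L/h
At steady state Css = R₀ / CL = 210 / 0.7616 = 275.7 mg/L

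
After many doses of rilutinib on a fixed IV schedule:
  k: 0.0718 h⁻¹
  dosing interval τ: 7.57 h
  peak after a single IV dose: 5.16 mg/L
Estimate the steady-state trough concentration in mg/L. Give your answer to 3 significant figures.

7.15 mg/L

e^(−kτ) = e^(−0.07180 × 7.57) = 0.5807
Accumulation ratio R = 1 / (1 − e^(−kτ)) = 1 / (1 − 0.5807) = 2.385
Steady-state trough = C₀ × R × e^(−kτ) = 5.16 × 2.385 × 0.5807 = 7.146 mg/L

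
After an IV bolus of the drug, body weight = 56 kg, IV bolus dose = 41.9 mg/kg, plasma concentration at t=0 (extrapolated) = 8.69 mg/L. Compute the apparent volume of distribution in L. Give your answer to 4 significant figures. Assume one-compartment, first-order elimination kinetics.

270.0 L

Dose = 41.9 × 56 = 2346 mg
Vd = Dose / C₀ = 2346 / 8.69 = 270.0 L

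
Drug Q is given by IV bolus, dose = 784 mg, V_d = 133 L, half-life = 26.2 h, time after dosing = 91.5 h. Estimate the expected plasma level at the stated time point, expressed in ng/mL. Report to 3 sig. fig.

524 ng/mL

C₀ = Dose / Vd = 784.0 / 133 = 5.895 mg/L
k = ln2 / t½ = 0.693147 / 26.2 = 0.02646 h⁻¹
C = C₀ · e^(−k·t) = 5.895 × e^(−0.02646 × 91.5)
  = 5.895 × 0.08882 = 0.5236 mg/L
Convert: 0.5236 mg/L × 1000 = 523.6 ng/mL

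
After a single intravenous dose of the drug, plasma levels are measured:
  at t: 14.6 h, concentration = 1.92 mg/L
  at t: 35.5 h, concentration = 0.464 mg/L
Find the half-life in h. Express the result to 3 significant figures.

10.2 h

k = ln(C₁/C₂) / (t₂ − t₁) = ln(1.92/0.464) / (35.5 − 14.6)
  = 1.420 / 20.90 = 0.06794 h⁻¹
t½ = ln2 / k = 0.693147 / 0.06794 = 10.20 h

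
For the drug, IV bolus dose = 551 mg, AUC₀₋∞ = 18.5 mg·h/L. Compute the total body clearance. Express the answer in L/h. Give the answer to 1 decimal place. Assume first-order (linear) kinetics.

29.8 L/h

CL = Dose / AUC = 551 / 18.5 = 29.78 L/h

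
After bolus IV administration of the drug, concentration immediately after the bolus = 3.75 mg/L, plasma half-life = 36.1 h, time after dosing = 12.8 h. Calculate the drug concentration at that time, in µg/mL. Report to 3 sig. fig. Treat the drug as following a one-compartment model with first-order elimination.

2.93 µg/mL

k = ln2 / t½ = 0.693147 / 36.1 = 0.01920 h⁻¹
C = C₀ · e^(−k·t) = 3.750 × e^(−0.01920 × 12.8)
  = 3.750 × 0.7821 = 2.933 mg/L
(2.933 mg/L = 2.933 µg/mL)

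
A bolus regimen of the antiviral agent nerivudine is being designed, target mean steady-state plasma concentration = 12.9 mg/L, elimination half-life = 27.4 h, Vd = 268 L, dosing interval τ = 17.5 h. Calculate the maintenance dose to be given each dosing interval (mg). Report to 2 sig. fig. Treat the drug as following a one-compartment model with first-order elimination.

k = ln2 / t½ = 0.693147 / 27.4 = 0.02530 h⁻¹
CL = k × Vd = 0.02530 × 268 = 6.780 L/h
At steady state, Dose/τ = Css × CL.
Dose = Css × CL × τ = 12.9 × 6.780 × 17.5 = 1531 mg

1500 mg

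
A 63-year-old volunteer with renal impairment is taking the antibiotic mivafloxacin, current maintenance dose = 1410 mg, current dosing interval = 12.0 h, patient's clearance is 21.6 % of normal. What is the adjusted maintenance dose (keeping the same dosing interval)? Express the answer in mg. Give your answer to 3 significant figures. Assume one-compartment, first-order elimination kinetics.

305 mg

To keep the same average steady-state level, dosing rate must scale with clearance.
CL ratio = 21.6 / 100 = 0.2160
New dose (same interval) = 1410 × 0.2160 = 304.6 mg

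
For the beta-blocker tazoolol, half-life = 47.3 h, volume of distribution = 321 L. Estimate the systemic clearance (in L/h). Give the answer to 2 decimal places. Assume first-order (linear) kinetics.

4.70 L/h

k = ln2 / t½ = 0.693147 / 47.3 = 0.01465 h⁻¹
CL = k × Vd = 0.01465 × 321 = 4.703 L/h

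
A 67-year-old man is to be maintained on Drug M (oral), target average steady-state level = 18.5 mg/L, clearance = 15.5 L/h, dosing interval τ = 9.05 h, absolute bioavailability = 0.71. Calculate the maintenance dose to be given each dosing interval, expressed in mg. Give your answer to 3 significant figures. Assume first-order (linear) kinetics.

3660 mg

At steady state, F × (Dose/τ) = Css × CL.
Dose = Css × CL × τ / F = 18.5 × 15.50 × 9.05 / 0.71 = 3655 mg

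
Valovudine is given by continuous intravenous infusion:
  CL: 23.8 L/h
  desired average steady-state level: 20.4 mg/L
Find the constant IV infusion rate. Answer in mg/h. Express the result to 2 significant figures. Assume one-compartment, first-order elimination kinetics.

At steady state, infusion rate R₀ = Css × CL = 20.4 × 23.80 = 485.5 mg/h

490 mg/h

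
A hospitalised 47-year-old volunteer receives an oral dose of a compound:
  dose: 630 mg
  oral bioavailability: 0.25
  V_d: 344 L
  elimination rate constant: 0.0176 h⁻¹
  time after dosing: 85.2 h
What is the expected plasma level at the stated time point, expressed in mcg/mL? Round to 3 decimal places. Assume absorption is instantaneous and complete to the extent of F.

Amount reaching circulation = F × Dose = 0.25 × 630.0 = 157.5 mg
C₀ = F·Dose / Vd = 157.5 / 344 = 0.4578 mg/L
C = C₀ · e^(−k·t) = 0.4578 × e^(−0.01760 × 85.2)
  = 0.4578 × 0.2232 = 0.1022 mg/L
(0.1022 mg/L = 0.1022 mcg/mL)

0.102 mcg/mL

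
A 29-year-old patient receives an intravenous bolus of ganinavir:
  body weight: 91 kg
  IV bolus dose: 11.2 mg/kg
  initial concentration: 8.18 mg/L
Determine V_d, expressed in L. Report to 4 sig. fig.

Dose = 11.2 × 91 = 1019 mg
Vd = Dose / C₀ = 1019 / 8.18 = 124.6 L

124.6 L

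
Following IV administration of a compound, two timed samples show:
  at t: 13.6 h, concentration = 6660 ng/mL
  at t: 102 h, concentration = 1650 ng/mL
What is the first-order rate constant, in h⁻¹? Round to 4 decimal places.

k = ln(C₁/C₂) / (t₂ − t₁) = ln(6660/1650) / (102 − 13.6)
  = 1.395 / 88.40 = 0.01578 h⁻¹

0.0158 h⁻¹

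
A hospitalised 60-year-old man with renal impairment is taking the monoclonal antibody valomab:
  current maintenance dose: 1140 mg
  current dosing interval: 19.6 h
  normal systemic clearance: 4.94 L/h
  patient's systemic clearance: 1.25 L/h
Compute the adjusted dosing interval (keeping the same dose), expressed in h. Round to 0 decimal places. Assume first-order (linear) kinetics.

77 h

To keep the same average steady-state level, dosing rate must scale with clearance.
CL ratio = 1.25 / 4.94 = 0.2530
New interval (same dose) = 19.6 / 0.2530 = 77.47 h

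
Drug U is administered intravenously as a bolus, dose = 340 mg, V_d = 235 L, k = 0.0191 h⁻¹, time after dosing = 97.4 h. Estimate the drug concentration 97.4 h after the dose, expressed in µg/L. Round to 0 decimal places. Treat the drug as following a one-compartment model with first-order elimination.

225 µg/L

C₀ = Dose / Vd = 340.0 / 235 = 1.447 mg/L
C = C₀ · e^(−k·t) = 1.447 × e^(−0.01910 × 97.4)
  = 1.447 × 0.1556 = 0.2252 mg/L
Convert: 0.2252 mg/L × 1000 = 225.2 µg/L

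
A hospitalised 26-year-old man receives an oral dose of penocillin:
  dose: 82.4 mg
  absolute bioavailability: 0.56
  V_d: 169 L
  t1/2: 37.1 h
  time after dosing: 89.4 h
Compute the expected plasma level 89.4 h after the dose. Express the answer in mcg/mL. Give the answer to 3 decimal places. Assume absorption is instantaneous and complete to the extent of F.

Amount reaching circulation = F × Dose = 0.56 × 82.40 = 46.14 mg
C₀ = F·Dose / Vd = 46.14 / 169 = 0.2730 mg/L
k = ln2 / t½ = 0.693147 / 37.1 = 0.01868 h⁻¹
C = C₀ · e^(−k·t) = 0.2730 × e^(−0.01868 × 89.4)
  = 0.2730 × 0.1882 = 0.05138 mg/L
(0.05138 mg/L = 0.05138 mcg/mL)

0.051 mcg/mL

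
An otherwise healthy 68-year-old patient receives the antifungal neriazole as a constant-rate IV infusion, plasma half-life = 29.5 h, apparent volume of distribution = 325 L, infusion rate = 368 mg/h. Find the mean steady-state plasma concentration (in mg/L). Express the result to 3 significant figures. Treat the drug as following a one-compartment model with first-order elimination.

k = ln2 / t½ = 0.693147 / 29.5 = 0.02350 h⁻¹
CL = k × Vd = 0.02350 × 325 = 7.638 L/h
At steady state Css = R₀ / CL = 368 / 7.638 = 48.18 mg/L

48.2 mg/L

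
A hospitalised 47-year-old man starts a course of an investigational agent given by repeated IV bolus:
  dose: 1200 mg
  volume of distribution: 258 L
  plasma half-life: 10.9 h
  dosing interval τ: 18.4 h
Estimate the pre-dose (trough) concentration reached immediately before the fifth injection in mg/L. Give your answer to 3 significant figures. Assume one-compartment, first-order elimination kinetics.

2.07 mg/L

C₀ per dose = Dose / Vd = 1200 / 258 = 4.651 mg/L
k = ln2 / t½ = 0.693147 / 10.9 = 0.06359 h⁻¹
Fraction remaining after one interval: r = e^(−kτ) = e^(−0.06359 × 18.4) = 0.3103
Before dose 5, 4 doses have been given (aged 1τ, 2τ, 3τ, 4τ).
C_trough = C₀ × (r + r² + … + r^4) = C₀ × r(1−r^4)/(1−r)
        = 4.651 × 0.3103 × (1 − 0.009271) / (1 − 0.3103) = 2.073 mg/L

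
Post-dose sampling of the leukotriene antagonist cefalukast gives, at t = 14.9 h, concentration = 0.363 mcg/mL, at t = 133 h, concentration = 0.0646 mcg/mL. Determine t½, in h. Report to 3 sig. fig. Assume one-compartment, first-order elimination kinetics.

47.4 h

k = ln(C₁/C₂) / (t₂ − t₁) = ln(0.363/0.0646) / (133 − 14.9)
  = 1.726 / 118.1 = 0.01461 h⁻¹
t½ = ln2 / k = 0.693147 / 0.01461 = 47.44 h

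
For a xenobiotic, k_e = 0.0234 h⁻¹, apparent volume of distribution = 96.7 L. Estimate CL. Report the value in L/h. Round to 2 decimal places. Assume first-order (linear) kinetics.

2.26 L/h

CL = k × Vd = 0.0234 × 96.7 = 2.263 L/h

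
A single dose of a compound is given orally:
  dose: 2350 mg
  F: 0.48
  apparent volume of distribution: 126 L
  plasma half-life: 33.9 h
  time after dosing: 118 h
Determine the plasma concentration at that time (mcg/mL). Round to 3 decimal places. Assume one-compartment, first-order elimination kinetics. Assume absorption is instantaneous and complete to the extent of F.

Amount reaching circulation = F × Dose = 0.48 × 2350 = 1128 mg
C₀ = F·Dose / Vd = 1128 / 126 = 8.952 mg/L
k = ln2 / t½ = 0.693147 / 33.9 = 0.02045 h⁻¹
C = C₀ · e^(−k·t) = 8.952 × e^(−0.02045 × 118)
  = 8.952 × 0.08954 = 0.8016 mg/L
(0.8016 mg/L = 0.8016 mcg/mL)

0.802 mcg/mL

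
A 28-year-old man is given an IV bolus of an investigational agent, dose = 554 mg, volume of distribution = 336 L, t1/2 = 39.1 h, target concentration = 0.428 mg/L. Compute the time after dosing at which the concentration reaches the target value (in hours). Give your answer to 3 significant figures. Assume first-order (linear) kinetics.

C₀ = Dose / Vd = 554.0 / 336 = 1.649 mg/L
k = ln2 / t½ = 0.693147 / 39.1 = 0.01773 h⁻¹
t = ln(C₀ / C) / k = ln(1.649 / 0.428) / 0.01773
  = ln(3.853) / 0.01773 = 1.349 / 0.01773 = 76.09 h

76.1 h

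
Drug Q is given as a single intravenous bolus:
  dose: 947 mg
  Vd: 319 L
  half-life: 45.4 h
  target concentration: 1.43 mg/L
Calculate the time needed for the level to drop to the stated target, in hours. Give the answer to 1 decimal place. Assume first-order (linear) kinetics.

C₀ = Dose / Vd = 947.0 / 319 = 2.969 mg/L
k = ln2 / t½ = 0.693147 / 45.4 = 0.01527 h⁻¹
t = ln(C₀ / C) / k = ln(2.969 / 1.43) / 0.01527
  = ln(2.076) / 0.01527 = 0.7304 / 0.01527 = 47.83 h

47.8 h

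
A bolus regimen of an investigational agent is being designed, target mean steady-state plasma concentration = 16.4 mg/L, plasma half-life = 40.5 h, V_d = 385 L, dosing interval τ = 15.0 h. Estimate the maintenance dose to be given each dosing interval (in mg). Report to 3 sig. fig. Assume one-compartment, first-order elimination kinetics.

1620 mg

k = ln2 / t½ = 0.693147 / 40.5 = 0.01711 h⁻¹
CL = k × Vd = 0.01711 × 385 = 6.587 L/h
At steady state, Dose/τ = Css × CL.
Dose = Css × CL × τ = 16.4 × 6.587 × 15.0 = 1620 mg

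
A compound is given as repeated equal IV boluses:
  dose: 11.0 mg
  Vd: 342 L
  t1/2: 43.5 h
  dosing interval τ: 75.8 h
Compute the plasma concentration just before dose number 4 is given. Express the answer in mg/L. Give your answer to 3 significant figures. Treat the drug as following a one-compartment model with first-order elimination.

C₀ per dose = Dose / Vd = 11.0 / 342 = 0.03216 mg/L
k = ln2 / t½ = 0.693147 / 43.5 = 0.01593 h⁻¹
Fraction remaining after one interval: r = e^(−kτ) = e^(−0.01593 × 75.8) = 0.2989
Before dose 4, 3 doses have been given (aged 1τ, 2τ, 3τ).
C_trough = C₀ × (r + r² + … + r^3) = C₀ × r(1−r^3)/(1−r)
        = 0.03216 × 0.2989 × (1 − 0.02670) / (1 − 0.2989) = 0.01334 mg/L

0.0133 mg/L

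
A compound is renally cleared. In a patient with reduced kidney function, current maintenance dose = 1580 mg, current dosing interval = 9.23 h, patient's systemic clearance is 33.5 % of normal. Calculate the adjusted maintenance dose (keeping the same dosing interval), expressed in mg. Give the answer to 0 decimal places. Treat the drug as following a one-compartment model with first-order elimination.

529 mg

To keep the same average steady-state level, dosing rate must scale with clearance.
CL ratio = 33.5 / 100 = 0.3350
New dose (same interval) = 1580 × 0.3350 = 529.3 mg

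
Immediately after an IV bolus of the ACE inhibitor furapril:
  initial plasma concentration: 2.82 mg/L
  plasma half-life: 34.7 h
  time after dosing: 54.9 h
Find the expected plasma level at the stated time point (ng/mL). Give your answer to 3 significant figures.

k = ln2 / t½ = 0.693147 / 34.7 = 0.01998 h⁻¹
C = C₀ · e^(−k·t) = 2.820 × e^(−0.01998 × 54.9)
  = 2.820 × 0.3339 = 0.9416 mg/L
Convert: 0.9416 mg/L × 1000 = 941.6 ng/mL

942 ng/mL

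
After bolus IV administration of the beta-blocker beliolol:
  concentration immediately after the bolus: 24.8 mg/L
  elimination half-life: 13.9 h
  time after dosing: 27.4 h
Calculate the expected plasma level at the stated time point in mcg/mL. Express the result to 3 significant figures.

6.32 mcg/mL

k = ln2 / t½ = 0.693147 / 13.9 = 0.04987 h⁻¹
C = C₀ · e^(−k·t) = 24.80 × e^(−0.04987 × 27.4)
  = 24.80 × 0.2550 = 6.324 mg/L
(6.324 mg/L = 6.324 mcg/mL)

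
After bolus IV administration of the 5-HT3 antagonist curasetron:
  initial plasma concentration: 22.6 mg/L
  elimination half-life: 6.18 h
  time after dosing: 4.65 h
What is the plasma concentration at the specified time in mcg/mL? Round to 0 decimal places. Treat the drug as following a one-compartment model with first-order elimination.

13 mcg/mL

k = ln2 / t½ = 0.693147 / 6.18 = 0.1122 h⁻¹
C = C₀ · e^(−k·t) = 22.60 × e^(−0.1122 × 4.65)
  = 22.60 × 0.5935 = 13.41 mg/L
(13.41 mg/L = 13.41 mcg/mL)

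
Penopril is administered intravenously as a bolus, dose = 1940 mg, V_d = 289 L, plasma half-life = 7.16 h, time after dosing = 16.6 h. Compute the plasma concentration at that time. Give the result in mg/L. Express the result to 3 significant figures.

C₀ = Dose / Vd = 1940 / 289 = 6.713 mg/L
k = ln2 / t½ = 0.693147 / 7.16 = 0.09681 h⁻¹
C = C₀ · e^(−k·t) = 6.713 × e^(−0.09681 × 16.6)
  = 6.713 × 0.2005 = 1.346 mg/L

1.35 mg/L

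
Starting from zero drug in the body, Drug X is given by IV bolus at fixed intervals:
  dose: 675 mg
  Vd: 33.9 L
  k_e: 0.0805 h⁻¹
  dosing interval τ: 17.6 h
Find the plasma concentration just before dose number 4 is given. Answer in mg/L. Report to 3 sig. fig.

6.28 mg/L

C₀ per dose = Dose / Vd = 675 / 33.9 = 19.91 mg/L
Fraction remaining after one interval: r = e^(−kτ) = e^(−0.08050 × 17.6) = 0.2425
Before dose 4, 3 doses have been given (aged 1τ, 2τ, 3τ).
C_trough = C₀ × (r + r² + … + r^3) = C₀ × r(1−r^3)/(1−r)
        = 19.91 × 0.2425 × (1 − 0.01426) / (1 − 0.2425) = 6.283 mg/L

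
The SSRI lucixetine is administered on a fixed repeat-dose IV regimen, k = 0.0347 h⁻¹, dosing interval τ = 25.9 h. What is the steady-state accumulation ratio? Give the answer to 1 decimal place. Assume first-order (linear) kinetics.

1.7

e^(−kτ) = e^(−0.03470 × 25.9) = 0.4071
Accumulation ratio R = 1 / (1 − e^(−kτ)) = 1 / (1 − 0.4071) = 1.687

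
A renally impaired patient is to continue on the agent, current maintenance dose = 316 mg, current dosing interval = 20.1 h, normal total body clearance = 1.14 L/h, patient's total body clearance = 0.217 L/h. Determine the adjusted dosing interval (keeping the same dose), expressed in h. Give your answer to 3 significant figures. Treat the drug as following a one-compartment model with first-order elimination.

106 h

To keep the same average steady-state level, dosing rate must scale with clearance.
CL ratio = 0.217 / 1.14 = 0.1904
New interval (same dose) = 20.1 / 0.1904 = 105.6 h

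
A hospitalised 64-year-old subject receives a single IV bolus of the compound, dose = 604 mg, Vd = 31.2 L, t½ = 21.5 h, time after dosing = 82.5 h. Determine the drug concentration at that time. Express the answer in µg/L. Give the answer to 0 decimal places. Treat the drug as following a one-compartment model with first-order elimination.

1354 µg/L

C₀ = Dose / Vd = 604.0 / 31.2 = 19.36 mg/L
k = ln2 / t½ = 0.693147 / 21.5 = 0.03224 h⁻¹
C = C₀ · e^(−k·t) = 19.36 × e^(−0.03224 × 82.5)
  = 19.36 × 0.06996 = 1.354 mg/L
Convert: 1.354 mg/L × 1000 = 1354 µg/L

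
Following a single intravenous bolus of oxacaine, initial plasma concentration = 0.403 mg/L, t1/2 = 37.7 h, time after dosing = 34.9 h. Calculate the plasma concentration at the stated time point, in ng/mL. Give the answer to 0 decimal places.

k = ln2 / t½ = 0.693147 / 37.7 = 0.01839 h⁻¹
C = C₀ · e^(−k·t) = 0.4030 × e^(−0.01839 × 34.9)
  = 0.4030 × 0.5263 = 0.2121 mg/L
Convert: 0.2121 mg/L × 1000 = 212.1 ng/mL

212 ng/mL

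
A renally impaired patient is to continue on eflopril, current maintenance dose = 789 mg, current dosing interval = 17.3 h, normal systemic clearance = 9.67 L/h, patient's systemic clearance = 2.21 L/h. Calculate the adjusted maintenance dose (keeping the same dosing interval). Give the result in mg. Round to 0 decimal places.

To keep the same average steady-state level, dosing rate must scale with clearance.
CL ratio = 2.21 / 9.67 = 0.2285
New dose (same interval) = 789 × 0.2285 = 180.3 mg

180 mg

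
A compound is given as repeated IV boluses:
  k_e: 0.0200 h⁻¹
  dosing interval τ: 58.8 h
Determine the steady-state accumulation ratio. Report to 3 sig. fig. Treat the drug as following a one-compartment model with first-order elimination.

e^(−kτ) = e^(−0.02000 × 58.8) = 0.3085
Accumulation ratio R = 1 / (1 − e^(−kτ)) = 1 / (1 − 0.3085) = 1.446

1.45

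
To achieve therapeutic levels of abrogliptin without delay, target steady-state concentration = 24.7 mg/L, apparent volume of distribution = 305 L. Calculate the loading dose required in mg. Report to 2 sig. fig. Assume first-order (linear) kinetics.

LD = Css × Vd = 24.7 × 305 = 7534 mg

7500 mg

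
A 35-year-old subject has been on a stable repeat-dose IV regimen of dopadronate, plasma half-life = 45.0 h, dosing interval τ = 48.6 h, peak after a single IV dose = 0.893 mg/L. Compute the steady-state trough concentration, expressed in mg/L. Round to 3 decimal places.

k = ln2 / t½ = 0.693147 / 45.0 = 0.01540 h⁻¹
e^(−kτ) = e^(−0.01540 × 48.6) = 0.4731
Accumulation ratio R = 1 / (1 − e^(−kτ)) = 1 / (1 − 0.4731) = 1.898
Steady-state trough = C₀ × R × e^(−kτ) = 0.893 × 1.898 × 0.4731 = 0.8019 mg/L

0.802 mg/L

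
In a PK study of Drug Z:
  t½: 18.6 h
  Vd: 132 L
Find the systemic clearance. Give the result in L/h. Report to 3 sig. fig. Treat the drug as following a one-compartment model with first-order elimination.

4.92 L/h

k = ln2 / t½ = 0.693147 / 18.6 = 0.03727 h⁻¹
CL = k × Vd = 0.03727 × 132 = 4.920 L/h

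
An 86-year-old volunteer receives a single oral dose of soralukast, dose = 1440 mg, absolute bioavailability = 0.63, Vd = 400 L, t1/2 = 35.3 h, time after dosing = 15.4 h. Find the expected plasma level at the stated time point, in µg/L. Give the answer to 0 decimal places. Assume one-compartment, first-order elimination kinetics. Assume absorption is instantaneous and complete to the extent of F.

1676 µg/L

Amount reaching circulation = F × Dose = 0.63 × 1440 = 907.2 mg
C₀ = F·Dose / Vd = 907.2 / 400 = 2.268 mg/L
k = ln2 / t½ = 0.693147 / 35.3 = 0.01964 h⁻¹
C = C₀ · e^(−k·t) = 2.268 × e^(−0.01964 × 15.4)
  = 2.268 × 0.7390 = 1.676 mg/L
Convert: 1.676 mg/L × 1000 = 1676 µg/L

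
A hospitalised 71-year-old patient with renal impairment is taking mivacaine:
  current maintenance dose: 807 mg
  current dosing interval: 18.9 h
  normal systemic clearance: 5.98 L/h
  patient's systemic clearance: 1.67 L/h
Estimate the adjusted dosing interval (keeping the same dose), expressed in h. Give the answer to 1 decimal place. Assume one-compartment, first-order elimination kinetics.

67.7 h

To keep the same average steady-state level, dosing rate must scale with clearance.
CL ratio = 1.67 / 5.98 = 0.2793
New interval (same dose) = 18.9 / 0.2793 = 67.67 h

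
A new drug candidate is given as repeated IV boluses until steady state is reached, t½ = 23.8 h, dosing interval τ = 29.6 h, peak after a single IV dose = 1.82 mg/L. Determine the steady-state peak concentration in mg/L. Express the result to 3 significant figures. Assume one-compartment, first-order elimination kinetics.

3.15 mg/L

k = ln2 / t½ = 0.693147 / 23.8 = 0.02912 h⁻¹
e^(−kτ) = e^(−0.02912 × 29.6) = 0.4223
Accumulation ratio R = 1 / (1 − e^(−kτ)) = 1 / (1 − 0.4223) = 1.731
Steady-state peak = C₀ × R = 1.82 × 1.731 = 3.150 mg/L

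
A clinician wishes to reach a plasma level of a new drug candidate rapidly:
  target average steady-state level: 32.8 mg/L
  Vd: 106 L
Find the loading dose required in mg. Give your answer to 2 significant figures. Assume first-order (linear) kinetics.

LD = Css × Vd = 32.8 × 106 = 3477 mg

3500 mg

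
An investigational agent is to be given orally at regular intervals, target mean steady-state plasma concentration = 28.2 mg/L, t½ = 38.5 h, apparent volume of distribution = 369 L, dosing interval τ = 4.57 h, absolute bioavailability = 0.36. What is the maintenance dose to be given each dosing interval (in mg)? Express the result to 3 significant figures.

k = ln2 / t½ = 0.693147 / 38.5 = 0.01800 h⁻¹
CL = k × Vd = 0.01800 × 369 = 6.642 L/h
At steady state, F × (Dose/τ) = Css × CL.
Dose = Css × CL × τ / F = 28.2 × 6.642 × 4.57 / 0.36 = 2378 mg

2380 mg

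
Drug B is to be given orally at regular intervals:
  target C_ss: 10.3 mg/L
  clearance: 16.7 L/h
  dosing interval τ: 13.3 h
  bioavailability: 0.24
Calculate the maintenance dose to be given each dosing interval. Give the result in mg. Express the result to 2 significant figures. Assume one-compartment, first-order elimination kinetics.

At steady state, F × (Dose/τ) = Css × CL.
Dose = Css × CL × τ / F = 10.3 × 16.70 × 13.3 / 0.24 = 9532 mg

9500 mg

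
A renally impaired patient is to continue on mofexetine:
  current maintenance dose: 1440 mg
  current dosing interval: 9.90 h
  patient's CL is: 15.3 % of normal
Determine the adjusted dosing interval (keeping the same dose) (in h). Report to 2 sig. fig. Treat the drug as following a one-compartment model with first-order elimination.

65 h

To keep the same average steady-state level, dosing rate must scale with clearance.
CL ratio = 15.3 / 100 = 0.1530
New interval (same dose) = 9.90 / 0.1530 = 64.71 h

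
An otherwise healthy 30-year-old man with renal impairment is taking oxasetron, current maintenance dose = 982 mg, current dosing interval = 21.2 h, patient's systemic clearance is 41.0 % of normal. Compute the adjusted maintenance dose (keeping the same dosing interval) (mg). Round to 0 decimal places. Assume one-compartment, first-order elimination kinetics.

To keep the same average steady-state level, dosing rate must scale with clearance.
CL ratio = 41.0 / 100 = 0.4100
New dose (same interval) = 982 × 0.4100 = 402.6 mg

403 mg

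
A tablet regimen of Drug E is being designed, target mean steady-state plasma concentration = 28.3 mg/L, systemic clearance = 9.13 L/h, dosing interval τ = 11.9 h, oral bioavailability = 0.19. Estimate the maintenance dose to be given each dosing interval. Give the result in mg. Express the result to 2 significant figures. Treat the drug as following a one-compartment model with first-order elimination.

16000 mg

At steady state, F × (Dose/τ) = Css × CL.
Dose = Css × CL × τ / F = 28.3 × 9.130 × 11.9 / 0.19 = 16180 mg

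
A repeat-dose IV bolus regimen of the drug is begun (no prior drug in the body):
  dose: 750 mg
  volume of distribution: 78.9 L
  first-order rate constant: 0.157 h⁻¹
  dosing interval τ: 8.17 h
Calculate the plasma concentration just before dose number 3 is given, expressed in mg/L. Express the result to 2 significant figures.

C₀ per dose = Dose / Vd = 750 / 78.9 = 9.506 mg/L
Fraction remaining after one interval: r = e^(−kτ) = e^(−0.1570 × 8.17) = 0.2773
Before dose 3, 2 doses have been given (aged 1τ, 2τ).
C_trough = C₀ × (r + r²) = 9.506 × (0.2773 + 0.07690) = 3.367 mg/L

3.4 mg/L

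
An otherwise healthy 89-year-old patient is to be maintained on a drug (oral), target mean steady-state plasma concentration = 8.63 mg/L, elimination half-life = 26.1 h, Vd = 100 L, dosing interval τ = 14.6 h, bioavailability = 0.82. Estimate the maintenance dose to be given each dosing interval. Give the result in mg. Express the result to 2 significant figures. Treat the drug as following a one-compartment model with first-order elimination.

410 mg

k = ln2 / t½ = 0.693147 / 26.1 = 0.02656 h⁻¹
CL = k × Vd = 0.02656 × 100 = 2.656 L/h
At steady state, F × (Dose/τ) = Css × CL.
Dose = Css × CL × τ / F = 8.63 × 2.656 × 14.6 / 0.82 = 408.1 mg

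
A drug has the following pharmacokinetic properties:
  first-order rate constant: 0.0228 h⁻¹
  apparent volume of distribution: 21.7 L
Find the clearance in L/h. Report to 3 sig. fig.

CL = k × Vd = 0.0228 × 21.7 = 0.4948 L/h

0.495 L/h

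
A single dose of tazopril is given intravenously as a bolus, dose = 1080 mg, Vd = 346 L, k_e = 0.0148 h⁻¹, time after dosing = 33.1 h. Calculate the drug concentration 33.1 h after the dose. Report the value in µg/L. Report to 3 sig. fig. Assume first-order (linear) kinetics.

1910 µg/L

C₀ = Dose / Vd = 1080 / 346 = 3.121 mg/L
C = C₀ · e^(−k·t) = 3.121 × e^(−0.01480 × 33.1)
  = 3.121 × 0.6127 = 1.912 mg/L
Convert: 1.912 mg/L × 1000 = 1912 µg/L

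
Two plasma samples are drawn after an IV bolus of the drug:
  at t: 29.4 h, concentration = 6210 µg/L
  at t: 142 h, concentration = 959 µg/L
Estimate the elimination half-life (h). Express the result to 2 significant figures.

k = ln(C₁/C₂) / (t₂ − t₁) = ln(6210/959) / (142 − 29.4)
  = 1.868 / 112.6 = 0.01659 h⁻¹
t½ = ln2 / k = 0.693147 / 0.01659 = 41.78 h

42 h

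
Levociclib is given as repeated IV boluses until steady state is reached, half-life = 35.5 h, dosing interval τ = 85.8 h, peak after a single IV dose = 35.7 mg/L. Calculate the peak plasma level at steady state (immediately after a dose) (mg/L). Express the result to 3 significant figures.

43.9 mg/L

k = ln2 / t½ = 0.693147 / 35.5 = 0.01953 h⁻¹
e^(−kτ) = e^(−0.01953 × 85.8) = 0.1872
Accumulation ratio R = 1 / (1 − e^(−kτ)) = 1 / (1 − 0.1872) = 1.230
Steady-state peak = C₀ × R = 35.7 × 1.230 = 43.91 mg/L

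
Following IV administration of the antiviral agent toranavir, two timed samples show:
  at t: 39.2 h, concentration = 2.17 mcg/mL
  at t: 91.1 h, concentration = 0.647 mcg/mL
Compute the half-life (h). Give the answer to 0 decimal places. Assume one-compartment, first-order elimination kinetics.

k = ln(C₁/C₂) / (t₂ − t₁) = ln(2.17/0.647) / (91.1 − 39.2)
  = 1.210 / 51.90 = 0.02331 h⁻¹
t½ = ln2 / k = 0.693147 / 0.02331 = 29.74 h

30 h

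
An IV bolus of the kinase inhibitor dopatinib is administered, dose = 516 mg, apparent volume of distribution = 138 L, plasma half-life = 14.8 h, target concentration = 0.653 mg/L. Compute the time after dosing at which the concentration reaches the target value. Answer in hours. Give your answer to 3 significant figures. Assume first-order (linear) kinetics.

37.3 h

C₀ = Dose / Vd = 516.0 / 138 = 3.739 mg/L
k = ln2 / t½ = 0.693147 / 14.8 = 0.04683 h⁻¹
t = ln(C₀ / C) / k = ln(3.739 / 0.653) / 0.04683
  = ln(5.726) / 0.04683 = 1.745 / 0.04683 = 37.26 h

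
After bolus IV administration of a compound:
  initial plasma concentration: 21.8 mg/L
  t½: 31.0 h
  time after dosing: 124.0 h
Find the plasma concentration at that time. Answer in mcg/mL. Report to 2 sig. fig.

1.4 mcg/mL

k = ln2 / t½ = 0.693147 / 31.0 = 0.02236 h⁻¹
t / t½ = 124.0 / 31.0 = 4 half-lives
C = C₀ × (1/2)^4 = 21.80 × 0.06250 = 1.363 mg/L
(1.363 mg/L = 1.363 mcg/mL)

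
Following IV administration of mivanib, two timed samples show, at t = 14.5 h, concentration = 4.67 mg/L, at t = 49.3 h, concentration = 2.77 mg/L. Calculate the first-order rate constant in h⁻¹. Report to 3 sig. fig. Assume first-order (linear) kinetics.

0.0150 h⁻¹

k = ln(C₁/C₂) / (t₂ − t₁) = ln(4.67/2.77) / (49.3 − 14.5)
  = 0.5223 / 34.80 = 0.01501 h⁻¹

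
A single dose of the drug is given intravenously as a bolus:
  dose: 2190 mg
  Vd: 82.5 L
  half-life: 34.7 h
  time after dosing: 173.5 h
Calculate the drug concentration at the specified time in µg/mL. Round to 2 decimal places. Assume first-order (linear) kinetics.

0.83 µg/mL

C₀ = Dose / Vd = 2190 / 82.5 = 26.55 mg/L
k = ln2 / t½ = 0.693147 / 34.7 = 0.01998 h⁻¹
t / t½ = 173.5 / 34.7 = 5 half-lives
C = C₀ × (1/2)^5 = 26.55 × 0.03125 = 0.8297 mg/L
(0.8297 mg/L = 0.8297 µg/mL)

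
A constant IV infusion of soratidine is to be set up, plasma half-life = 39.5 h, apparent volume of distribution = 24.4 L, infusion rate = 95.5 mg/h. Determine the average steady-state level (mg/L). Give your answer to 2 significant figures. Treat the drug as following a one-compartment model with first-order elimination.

220 mg/L

k = ln2 / t½ = 0.693147 / 39.5 = 0.01755 h⁻¹
CL = k × Vd = 0.01755 × 24.4 = 0.4282 L/h
At steady state Css = R₀ / CL = 95.5 / 0.4282 = 223.0 mg/L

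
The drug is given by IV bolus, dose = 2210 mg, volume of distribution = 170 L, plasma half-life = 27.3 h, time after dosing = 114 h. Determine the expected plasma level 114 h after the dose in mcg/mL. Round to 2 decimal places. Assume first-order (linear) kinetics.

0.72 mcg/mL

C₀ = Dose / Vd = 2210 / 170 = 13.00 mg/L
k = ln2 / t½ = 0.693147 / 27.3 = 0.02539 h⁻¹
C = C₀ · e^(−k·t) = 13.00 × e^(−0.02539 × 114)
  = 13.00 × 0.05533 = 0.7193 mg/L
(0.7193 mg/L = 0.7193 mcg/mL)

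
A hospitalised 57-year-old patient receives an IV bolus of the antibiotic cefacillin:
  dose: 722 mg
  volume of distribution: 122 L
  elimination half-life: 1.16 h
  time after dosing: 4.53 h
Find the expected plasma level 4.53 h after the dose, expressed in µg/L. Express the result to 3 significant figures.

395 µg/L

C₀ = Dose / Vd = 722.0 / 122 = 5.918 mg/L
k = ln2 / t½ = 0.693147 / 1.16 = 0.5975 h⁻¹
C = C₀ · e^(−k·t) = 5.918 × e^(−0.5975 × 4.53)
  = 5.918 × 0.06676 = 0.3951 mg/L
Convert: 0.3951 mg/L × 1000 = 395.1 µg/L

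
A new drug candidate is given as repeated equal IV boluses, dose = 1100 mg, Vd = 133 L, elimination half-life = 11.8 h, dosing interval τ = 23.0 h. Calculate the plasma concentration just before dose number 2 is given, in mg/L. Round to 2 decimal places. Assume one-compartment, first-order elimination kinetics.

C₀ per dose = Dose / Vd = 1100 / 133 = 8.271 mg/L
k = ln2 / t½ = 0.693147 / 11.8 = 0.05874 h⁻¹
Fraction remaining after one interval: r = e^(−kτ) = e^(−0.05874 × 23.0) = 0.2590
Before dose 2, 1 dose has been given (aged 1τ).
C_trough = C₀ × r = 8.271 × 0.2590 = 2.142 mg/L

2.14 mg/L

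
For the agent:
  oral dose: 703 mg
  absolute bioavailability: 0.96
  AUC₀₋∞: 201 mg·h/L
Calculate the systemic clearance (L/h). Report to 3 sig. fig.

3.36 L/h

CL = F·Dose / AUC = 0.96 × 703 / 201 = 3.358 L/h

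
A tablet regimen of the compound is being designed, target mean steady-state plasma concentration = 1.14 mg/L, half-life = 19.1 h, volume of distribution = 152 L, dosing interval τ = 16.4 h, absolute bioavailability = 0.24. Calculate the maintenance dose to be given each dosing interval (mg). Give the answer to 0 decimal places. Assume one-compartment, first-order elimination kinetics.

430 mg

k = ln2 / t½ = 0.693147 / 19.1 = 0.03629 h⁻¹
CL = k × Vd = 0.03629 × 152 = 5.516 L/h
At steady state, F × (Dose/τ) = Css × CL.
Dose = Css × CL × τ / F = 1.14 × 5.516 × 16.4 / 0.24 = 429.7 mg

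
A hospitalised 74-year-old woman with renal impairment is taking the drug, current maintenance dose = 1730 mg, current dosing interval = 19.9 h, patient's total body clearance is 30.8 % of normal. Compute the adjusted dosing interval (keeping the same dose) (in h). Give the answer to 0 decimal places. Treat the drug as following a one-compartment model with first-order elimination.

65 h

To keep the same average steady-state level, dosing rate must scale with clearance.
CL ratio = 30.8 / 100 = 0.3080
New interval (same dose) = 19.9 / 0.3080 = 64.61 h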